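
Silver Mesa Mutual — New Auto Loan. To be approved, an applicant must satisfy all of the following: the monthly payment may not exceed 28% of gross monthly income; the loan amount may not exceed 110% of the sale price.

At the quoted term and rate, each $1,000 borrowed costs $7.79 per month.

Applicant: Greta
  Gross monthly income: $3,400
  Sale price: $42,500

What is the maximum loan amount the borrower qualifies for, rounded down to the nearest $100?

$46,700

Payment cap: 28% × $3,400 = $952/month.
At $7.79 per $1,000, that supports 952/7.79 × 1,000 ≈ $122,207 → $122,200.
LTV cap: 110% × $42,500 = $46,750 → $46,700.
Binding constraint: loan-to-value.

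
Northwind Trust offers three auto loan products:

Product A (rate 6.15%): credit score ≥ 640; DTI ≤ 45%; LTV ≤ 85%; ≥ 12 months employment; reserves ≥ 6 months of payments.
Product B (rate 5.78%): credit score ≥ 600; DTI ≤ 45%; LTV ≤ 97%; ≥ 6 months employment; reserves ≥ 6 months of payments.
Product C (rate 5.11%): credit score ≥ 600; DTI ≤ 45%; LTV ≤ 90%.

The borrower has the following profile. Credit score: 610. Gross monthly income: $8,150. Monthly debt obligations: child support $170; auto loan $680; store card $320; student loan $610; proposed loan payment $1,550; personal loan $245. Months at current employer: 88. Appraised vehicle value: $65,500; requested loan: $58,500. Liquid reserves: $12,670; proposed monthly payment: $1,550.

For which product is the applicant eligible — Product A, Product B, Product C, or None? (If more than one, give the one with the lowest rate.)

Product C

Total debts = (170 + 680 + 320 + 610 + 1,550 + 245) = 3,575; DTI = 3,575/8,150 = 43.9%.
LTV = 58,500/65,500 = 89.3%.
Reserves = 12,670/1,550 = 8.2 months.
Product A: score 610 < 640; DTI 43.9% ≤ 45%; LTV 89.3% > 85%; employment 88 ≥ 12 mo; reserves 8.2 ≥ 6 mo → does not qualify.
Product B: score 610 ≥ 600; DTI 43.9% ≤ 45%; LTV 89.3% ≤ 97%; employment 88 ≥ 6 mo; reserves 8.2 ≥ 6 mo → qualifies.
Product C: score 610 ≥ 600; DTI 43.9% ≤ 45%; LTV 89.3% ≤ 90% → qualifies.
Qualifying: Product B, Product C. Lowest rate is 5.11% → Product C.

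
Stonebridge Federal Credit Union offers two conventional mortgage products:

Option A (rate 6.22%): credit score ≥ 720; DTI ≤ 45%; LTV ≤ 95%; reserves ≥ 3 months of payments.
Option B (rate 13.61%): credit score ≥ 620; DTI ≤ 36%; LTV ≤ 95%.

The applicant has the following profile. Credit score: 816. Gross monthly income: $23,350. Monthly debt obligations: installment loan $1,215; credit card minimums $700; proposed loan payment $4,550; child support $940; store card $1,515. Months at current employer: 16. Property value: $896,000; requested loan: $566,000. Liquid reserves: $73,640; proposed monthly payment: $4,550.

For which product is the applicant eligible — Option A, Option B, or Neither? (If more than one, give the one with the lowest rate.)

Option A

Total debts = (1,215 + 700 + 4,550 + 940 + 1,515) = 8,920; DTI = 8,920/23,350 = 38.2%.
LTV = 566,000/896,000 = 63.2%.
Reserves = 73,640/4,550 = 16.2 months.
Option A: score 816 ≥ 720; DTI 38.2% ≤ 45%; LTV 63.2% ≤ 95%; reserves 16.2 ≥ 3 mo → qualifies.
Option B: score 816 ≥ 620; DTI 38.2% > 36%; LTV 63.2% ≤ 95% → does not qualify.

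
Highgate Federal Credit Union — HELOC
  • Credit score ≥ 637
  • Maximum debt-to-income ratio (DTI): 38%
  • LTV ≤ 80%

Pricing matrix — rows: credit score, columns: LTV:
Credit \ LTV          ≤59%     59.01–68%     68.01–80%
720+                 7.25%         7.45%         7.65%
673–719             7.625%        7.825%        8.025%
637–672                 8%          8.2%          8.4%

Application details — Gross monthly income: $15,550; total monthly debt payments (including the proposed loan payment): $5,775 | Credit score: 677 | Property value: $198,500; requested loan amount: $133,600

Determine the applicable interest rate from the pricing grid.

Credit score 677 ≥ 637; DTI = 5,775/15,550 = 37.1% ≤ 38%
LTV: 133,600 ÷ 198,500 = 67.3%, within 80% cap
Score 677 is in the 673–719 band; LTV 67.3% is in the 59.01–68% band → 7.825%.

7.825%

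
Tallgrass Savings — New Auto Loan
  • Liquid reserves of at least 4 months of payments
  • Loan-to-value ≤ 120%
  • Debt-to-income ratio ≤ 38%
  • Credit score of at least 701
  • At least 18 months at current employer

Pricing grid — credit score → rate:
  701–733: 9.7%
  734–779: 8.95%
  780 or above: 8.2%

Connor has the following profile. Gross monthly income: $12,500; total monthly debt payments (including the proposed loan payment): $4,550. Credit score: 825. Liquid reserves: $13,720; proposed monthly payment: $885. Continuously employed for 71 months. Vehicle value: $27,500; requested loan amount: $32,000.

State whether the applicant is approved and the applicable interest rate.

Credit score 825 ≥ 701 (meets minimum)
Liquid reserves cover 13,720/885 = 15.5 months — ≥ 4 required
Loan-to-value = 32,000/27,500 = 116.4% — pass (120% max)
Employment 71 ≥ 18 months
Debt-to-income = 4,550/12,500 = 36.4% — meets 38% limit
All requirements met. Score 825 falls in the 780 or above tier → 8.2%.

Approved at 8.2%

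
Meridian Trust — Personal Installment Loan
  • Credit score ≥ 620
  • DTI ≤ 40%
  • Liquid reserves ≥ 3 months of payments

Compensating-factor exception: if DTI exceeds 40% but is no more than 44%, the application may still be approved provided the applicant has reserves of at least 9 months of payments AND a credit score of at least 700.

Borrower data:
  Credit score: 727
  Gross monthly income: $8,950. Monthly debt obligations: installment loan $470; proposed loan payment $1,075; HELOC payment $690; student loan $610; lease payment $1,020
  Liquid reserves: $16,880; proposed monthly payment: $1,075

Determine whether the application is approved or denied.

Credit score 727 ≥ 620 (meets base)
Total debts = (470 + 1,075 + 690 + 610 + 1,020) = 3,865. DTI = 3,865/8,950 = 43.2% > 40% — standard DTI limit exceeded.
Reserves = 16,880/1,075 = 15.7 months ≥ 3
DTI 43.2% is within the 40%–44% exception band; checking compensating factors.
Reserves 15.7 ≥ 9 months; credit score 727 ≥ 700.
Both compensating conditions met → exception applies.

Approved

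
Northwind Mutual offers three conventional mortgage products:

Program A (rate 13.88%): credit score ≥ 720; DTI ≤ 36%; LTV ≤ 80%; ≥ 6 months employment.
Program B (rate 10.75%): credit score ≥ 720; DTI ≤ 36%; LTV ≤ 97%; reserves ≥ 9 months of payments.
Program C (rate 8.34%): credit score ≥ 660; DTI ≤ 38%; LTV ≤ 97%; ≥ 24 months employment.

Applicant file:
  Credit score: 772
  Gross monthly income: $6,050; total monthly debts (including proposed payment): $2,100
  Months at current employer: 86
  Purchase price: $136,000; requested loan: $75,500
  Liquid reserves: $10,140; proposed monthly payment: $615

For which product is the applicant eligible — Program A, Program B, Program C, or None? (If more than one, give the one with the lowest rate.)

DTI = 2,100/6,050 = 34.7%.
LTV = 75,500/136,000 = 55.5%.
Reserves = 10,140/615 = 16.5 months.
Program A: score 772 ≥ 720; DTI 34.7% ≤ 36%; LTV 55.5% ≤ 80%; employment 86 ≥ 6 mo → qualifies.
Program B: score 772 ≥ 720; DTI 34.7% ≤ 36%; LTV 55.5% ≤ 97%; reserves 16.5 ≥ 9 mo → qualifies.
Program C: score 772 ≥ 660; DTI 34.7% ≤ 38%; LTV 55.5% ≤ 97%; employment 86 ≥ 24 mo → qualifies.
Qualifying: Program A, Program B, Program C. Lowest rate is 8.34% → Program C.

Program C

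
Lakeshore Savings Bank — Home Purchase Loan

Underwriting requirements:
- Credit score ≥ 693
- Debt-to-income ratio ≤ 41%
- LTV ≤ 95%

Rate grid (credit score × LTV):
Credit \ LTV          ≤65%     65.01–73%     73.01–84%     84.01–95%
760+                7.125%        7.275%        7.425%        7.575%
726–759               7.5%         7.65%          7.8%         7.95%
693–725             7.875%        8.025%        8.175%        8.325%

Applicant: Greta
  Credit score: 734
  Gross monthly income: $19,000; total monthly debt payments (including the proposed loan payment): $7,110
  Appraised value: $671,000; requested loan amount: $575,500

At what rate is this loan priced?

7.95%

Credit score 734 ≥ 693; DTI = 7,110/19,000 = 37.4% ≤ 41%
LTV: 575,500 ÷ 671,000 = 85.8%, within 95% cap
Score 734 is in the 726–759 band; LTV 85.8% is in the 84.01–95% band → 7.95%.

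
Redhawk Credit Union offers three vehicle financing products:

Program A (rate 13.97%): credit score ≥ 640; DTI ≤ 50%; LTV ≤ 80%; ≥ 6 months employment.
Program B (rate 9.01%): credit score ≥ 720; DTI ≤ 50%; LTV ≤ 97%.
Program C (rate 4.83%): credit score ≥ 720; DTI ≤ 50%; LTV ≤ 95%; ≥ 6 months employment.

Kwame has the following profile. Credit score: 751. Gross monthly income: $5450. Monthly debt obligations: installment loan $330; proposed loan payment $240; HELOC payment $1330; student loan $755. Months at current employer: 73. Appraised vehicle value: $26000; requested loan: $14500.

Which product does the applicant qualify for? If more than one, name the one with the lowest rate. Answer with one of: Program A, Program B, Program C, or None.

Total debts = (330 + 240 + 1,330 + 755) = 2,655; DTI = 2,655/5,450 = 48.7%.
LTV = 14,500/26,000 = 55.8%.
Program A: score 751 ≥ 640; DTI 48.7% ≤ 50%; LTV 55.8% ≤ 80%; employment 73 ≥ 6 mo → qualifies.
Program B: score 751 ≥ 720; DTI 48.7% ≤ 50%; LTV 55.8% ≤ 97% → qualifies.
Program C: score 751 ≥ 720; DTI 48.7% ≤ 50%; LTV 55.8% ≤ 95%; employment 73 ≥ 6 mo → qualifies.
Qualifying: Program A, Program B, Program C. Lowest rate is 4.83% → Program C.

Program C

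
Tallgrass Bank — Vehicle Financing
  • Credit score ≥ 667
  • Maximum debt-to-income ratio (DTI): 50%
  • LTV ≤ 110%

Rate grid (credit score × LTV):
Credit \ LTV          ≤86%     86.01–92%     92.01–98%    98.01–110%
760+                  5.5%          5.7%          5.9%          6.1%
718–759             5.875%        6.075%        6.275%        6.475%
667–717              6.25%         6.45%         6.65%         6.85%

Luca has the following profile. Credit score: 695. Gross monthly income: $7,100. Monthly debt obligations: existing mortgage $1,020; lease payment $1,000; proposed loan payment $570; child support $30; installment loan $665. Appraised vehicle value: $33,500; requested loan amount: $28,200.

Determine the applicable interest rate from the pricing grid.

6.25%

Credit score 695 ≥ 667; Total monthly debts = (1,020 + 1,000 + 570 + 30 + 665) = 3,285. DTI = 3,285/7,100 = 46.3% ≤ 50%
LTV: 28,200 ÷ 33,500 = 84.2%, within 110% cap
Score 695 is in the 667–717 band; LTV 84.2% is in the ≤86% band → 6.25%.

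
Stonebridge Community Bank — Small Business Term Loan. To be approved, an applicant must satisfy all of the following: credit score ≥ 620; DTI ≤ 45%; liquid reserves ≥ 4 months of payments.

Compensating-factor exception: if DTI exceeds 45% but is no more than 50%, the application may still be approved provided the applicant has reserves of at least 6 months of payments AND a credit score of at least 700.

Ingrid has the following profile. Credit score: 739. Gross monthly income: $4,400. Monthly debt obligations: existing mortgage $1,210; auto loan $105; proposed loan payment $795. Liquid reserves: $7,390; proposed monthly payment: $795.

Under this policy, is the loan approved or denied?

Credit score 739 ≥ 620 (meets base)
Total debts = (1,210 + 105 + 795) = 2,110. DTI = 2,110/4,400 = 48% > 45% — standard DTI limit exceeded.
Liquid reserves cover 7,390/795 = 9.3 months — ≥ 4 required
48% falls in the override range (45%–50%), so the compensating-factor test applies.
Override check — reserves: 9.3 mo (ok); score: 739 (ok).
Both compensating conditions met → exception applies.

Approved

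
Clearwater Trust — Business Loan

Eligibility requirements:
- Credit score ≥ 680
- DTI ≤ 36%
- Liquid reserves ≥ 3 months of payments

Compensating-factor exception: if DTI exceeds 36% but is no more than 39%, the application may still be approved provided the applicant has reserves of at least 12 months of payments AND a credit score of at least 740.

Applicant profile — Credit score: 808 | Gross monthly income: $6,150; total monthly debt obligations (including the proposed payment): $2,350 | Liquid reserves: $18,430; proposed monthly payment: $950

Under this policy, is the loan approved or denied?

Approved

Credit score 808 ≥ 680 (meets base)
DTI = 2,350/6,150 = 38.2% > 36% — standard DTI limit exceeded.
Reserves: 18,430 ÷ 950 = 19.4 months (meets 3-month minimum)
38.2% falls in the override range (36%–39%), so the compensating-factor test applies.
Override check — reserves: 19.4 mo (ok); score: 808 (ok).
Both override conditions satisfied; DTI exception granted.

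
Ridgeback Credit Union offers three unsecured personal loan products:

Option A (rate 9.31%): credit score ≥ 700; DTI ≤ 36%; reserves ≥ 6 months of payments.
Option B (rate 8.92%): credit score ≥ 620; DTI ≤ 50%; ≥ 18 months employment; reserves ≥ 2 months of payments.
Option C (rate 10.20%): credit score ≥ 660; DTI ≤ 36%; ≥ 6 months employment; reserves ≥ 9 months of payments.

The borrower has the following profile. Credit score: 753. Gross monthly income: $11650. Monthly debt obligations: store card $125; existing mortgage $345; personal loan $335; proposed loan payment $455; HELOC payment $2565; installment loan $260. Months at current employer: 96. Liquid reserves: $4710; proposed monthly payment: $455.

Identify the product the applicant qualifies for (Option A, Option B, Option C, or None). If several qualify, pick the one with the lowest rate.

Option B

Total debts = (125 + 345 + 335 + 455 + 2,565 + 260) = 4,085; DTI = 4,085/11,650 = 35.1%.
Reserves = 4,710/455 = 10.4 months.
Option A: score 753 ≥ 700; DTI 35.1% ≤ 36%; reserves 10.4 ≥ 6 mo → qualifies.
Option B: score 753 ≥ 620; DTI 35.1% ≤ 50%; employment 96 ≥ 18 mo; reserves 10.4 ≥ 2 mo → qualifies.
Option C: score 753 ≥ 660; DTI 35.1% ≤ 36%; employment 96 ≥ 6 mo; reserves 10.4 ≥ 9 mo → qualifies.
Qualifying: Option A, Option B, Option C. Lowest rate is 8.92% → Option B.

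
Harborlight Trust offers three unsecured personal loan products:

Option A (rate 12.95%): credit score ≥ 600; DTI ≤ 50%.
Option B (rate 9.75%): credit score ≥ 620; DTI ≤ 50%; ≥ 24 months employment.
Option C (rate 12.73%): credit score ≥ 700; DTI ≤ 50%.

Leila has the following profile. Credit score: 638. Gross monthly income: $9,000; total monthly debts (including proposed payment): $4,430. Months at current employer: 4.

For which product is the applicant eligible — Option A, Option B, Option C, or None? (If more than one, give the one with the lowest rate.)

Option A

DTI = 4,430/9,000 = 49.2%.
Option A: score 638 ≥ 600; DTI 49.2% ≤ 50% → qualifies.
Option B: score 638 ≥ 620; DTI 49.2% ≤ 50%; employment 4 < 24 mo → does not qualify.
Option C: score 638 < 700; DTI 49.2% ≤ 50% → does not qualify.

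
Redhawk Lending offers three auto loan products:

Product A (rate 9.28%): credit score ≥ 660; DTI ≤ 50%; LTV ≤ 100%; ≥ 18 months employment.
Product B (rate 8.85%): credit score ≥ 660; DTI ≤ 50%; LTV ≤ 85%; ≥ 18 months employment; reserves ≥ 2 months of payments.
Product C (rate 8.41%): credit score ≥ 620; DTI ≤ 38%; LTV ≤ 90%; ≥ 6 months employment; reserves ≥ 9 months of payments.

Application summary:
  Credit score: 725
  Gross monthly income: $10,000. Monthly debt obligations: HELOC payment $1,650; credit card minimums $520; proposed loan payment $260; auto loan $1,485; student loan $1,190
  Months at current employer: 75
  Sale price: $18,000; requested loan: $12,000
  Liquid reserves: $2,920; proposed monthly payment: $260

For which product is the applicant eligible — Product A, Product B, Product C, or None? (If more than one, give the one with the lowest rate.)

Total debts = (1,650 + 520 + 260 + 1,485 + 1,190) = 5,105; DTI = 5,105/10,000 = 51%.
LTV = 12,000/18,000 = 66.7%.
Reserves = 2,920/260 = 11.2 months.
Product A: score 725 ≥ 660; DTI 51% > 50%; LTV 66.7% ≤ 100%; employment 75 ≥ 18 mo → does not qualify.
Product B: score 725 ≥ 660; DTI 51% > 50%; LTV 66.7% ≤ 85%; employment 75 ≥ 18 mo; reserves 11.2 ≥ 2 mo → does not qualify.
Product C: score 725 ≥ 620; DTI 51% > 38%; LTV 66.7% ≤ 90%; employment 75 ≥ 6 mo; reserves 11.2 ≥ 9 mo → does not qualify.

None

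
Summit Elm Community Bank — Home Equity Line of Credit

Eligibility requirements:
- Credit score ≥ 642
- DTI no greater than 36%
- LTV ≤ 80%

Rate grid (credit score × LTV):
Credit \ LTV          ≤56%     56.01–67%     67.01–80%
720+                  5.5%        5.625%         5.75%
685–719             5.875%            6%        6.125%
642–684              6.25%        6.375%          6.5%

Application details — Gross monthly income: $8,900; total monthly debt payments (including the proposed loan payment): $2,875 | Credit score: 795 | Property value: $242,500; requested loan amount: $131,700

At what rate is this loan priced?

Credit score 795 ≥ 642; Debt-to-income = 2,875/8,900 = 32.3% — meets 36% limit
LTV: 131,700 ÷ 242,500 = 54.3%, within 80% cap
Credit 795 → row 720+; LTV 54.3% → column ≤56%. Grid cell → 5.5%.

5.5%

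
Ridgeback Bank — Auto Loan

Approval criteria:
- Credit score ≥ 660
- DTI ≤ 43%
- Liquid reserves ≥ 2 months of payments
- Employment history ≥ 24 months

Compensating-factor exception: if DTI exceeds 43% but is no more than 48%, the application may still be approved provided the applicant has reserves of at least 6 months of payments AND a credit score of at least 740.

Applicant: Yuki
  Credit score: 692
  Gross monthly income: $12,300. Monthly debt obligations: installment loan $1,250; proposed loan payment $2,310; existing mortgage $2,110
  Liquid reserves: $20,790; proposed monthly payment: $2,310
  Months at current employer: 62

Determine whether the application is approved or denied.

Denied

Credit score 692 ≥ 660 (meets base)
Total debts = (1,250 + 2,310 + 2,110) = 5,670. DTI = 5,670/12,300 = 46.1% > 43% — standard DTI limit exceeded.
Reserves: 20,790 ÷ 2,310 = 9.0 months (meets 2-month minimum)
Employment 62 ≥ 24 months
46.1% falls in the override range (43%–48%), so the compensating-factor test applies.
Reserves 9.0 ≥ 6 months; credit score 692 < 740.
Compensating-factor requirement not fully met.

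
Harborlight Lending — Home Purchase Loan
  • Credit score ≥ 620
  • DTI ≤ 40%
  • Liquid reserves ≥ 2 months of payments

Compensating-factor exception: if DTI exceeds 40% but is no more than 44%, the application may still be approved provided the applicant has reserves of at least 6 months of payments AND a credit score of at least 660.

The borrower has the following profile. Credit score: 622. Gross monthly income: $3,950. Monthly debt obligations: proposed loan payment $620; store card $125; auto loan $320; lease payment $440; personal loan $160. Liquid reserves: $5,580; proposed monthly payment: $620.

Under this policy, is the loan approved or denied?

Credit score 622 ≥ 620 (meets base)
Total debts = (620 + 125 + 320 + 440 + 160) = 1,665. DTI = 1,665/3,950 = 42.2% > 40% — standard DTI limit exceeded.
Liquid reserves cover 5,580/620 = 9.0 months — ≥ 2 required
DTI 42.2% is within the 40%–44% exception band; checking compensating factors.
Override check — reserves: 9.0 mo (ok); score: 622 (below 660).
Compensating-factor requirement not fully met.

Denied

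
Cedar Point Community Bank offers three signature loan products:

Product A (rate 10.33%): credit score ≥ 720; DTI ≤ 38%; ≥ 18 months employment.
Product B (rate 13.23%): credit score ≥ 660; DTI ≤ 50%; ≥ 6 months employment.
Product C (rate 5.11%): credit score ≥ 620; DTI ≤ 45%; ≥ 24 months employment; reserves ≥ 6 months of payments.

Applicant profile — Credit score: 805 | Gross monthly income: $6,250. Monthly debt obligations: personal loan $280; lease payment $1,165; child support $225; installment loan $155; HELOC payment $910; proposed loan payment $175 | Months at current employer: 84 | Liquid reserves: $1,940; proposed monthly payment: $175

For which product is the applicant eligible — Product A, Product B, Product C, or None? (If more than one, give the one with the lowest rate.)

Product B

Total debts = (280 + 1,165 + 225 + 155 + 910 + 175) = 2,910; DTI = 2,910/6,250 = 46.6%.
Reserves = 1,940/175 = 11.1 months.
Product A: score 805 ≥ 720; DTI 46.6% > 38%; employment 84 ≥ 18 mo → does not qualify.
Product B: score 805 ≥ 660; DTI 46.6% ≤ 50%; employment 84 ≥ 6 mo → qualifies.
Product C: score 805 ≥ 620; DTI 46.6% > 45%; employment 84 ≥ 24 mo; reserves 11.1 ≥ 6 mo → does not qualify.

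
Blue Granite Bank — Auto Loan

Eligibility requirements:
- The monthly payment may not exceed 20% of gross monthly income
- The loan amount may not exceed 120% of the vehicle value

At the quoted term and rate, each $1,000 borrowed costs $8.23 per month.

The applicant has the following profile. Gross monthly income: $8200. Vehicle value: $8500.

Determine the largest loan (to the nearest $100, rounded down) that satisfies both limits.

Payment cap: 20% × $8,200 = $1,640/month.
At $8.23 per $1,000, that supports 1,640/8.23 × 1,000 ≈ $199,270 → $199,200.
LTV cap: 120% × $8,500 = $10,200 → $10,200.
Binding constraint: loan-to-value.

$10,200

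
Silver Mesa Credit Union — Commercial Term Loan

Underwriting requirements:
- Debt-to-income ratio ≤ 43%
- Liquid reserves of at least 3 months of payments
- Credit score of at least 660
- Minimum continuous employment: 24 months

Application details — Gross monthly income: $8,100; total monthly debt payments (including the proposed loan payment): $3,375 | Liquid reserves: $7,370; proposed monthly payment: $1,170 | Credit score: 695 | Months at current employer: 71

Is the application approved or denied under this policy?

Approved

Debt-to-income = 3,375/8,100 = 41.7% — meets 43% limit
Reserves: 7,370 ÷ 1,170 = 6.3 months (meets 3-month minimum)
Credit score 695 ≥ 660 (meets)
Employment 71 ≥ 24 months
All criteria satisfied.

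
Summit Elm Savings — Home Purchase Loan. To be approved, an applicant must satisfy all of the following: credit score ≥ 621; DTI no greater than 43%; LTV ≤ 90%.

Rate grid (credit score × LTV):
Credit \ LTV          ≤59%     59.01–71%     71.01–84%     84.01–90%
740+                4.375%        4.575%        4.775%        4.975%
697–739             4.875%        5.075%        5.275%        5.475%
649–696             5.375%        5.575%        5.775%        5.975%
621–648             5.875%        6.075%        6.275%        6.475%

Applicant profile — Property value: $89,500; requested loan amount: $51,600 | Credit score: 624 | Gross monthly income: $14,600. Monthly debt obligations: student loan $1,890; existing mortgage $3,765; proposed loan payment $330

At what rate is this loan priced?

5.875%

Credit score 624 ≥ 621; Total monthly debts = (1,890 + 3,765 + 330) = 5,985. DTI: 5,985 ÷ 14,600 = 41%, within the 43% cap
LTV = 51,600/89,500 = 57.7% ≤ 90%
Credit 624 → row 621–648; LTV 57.7% → column ≤59%. Grid cell → 5.875%.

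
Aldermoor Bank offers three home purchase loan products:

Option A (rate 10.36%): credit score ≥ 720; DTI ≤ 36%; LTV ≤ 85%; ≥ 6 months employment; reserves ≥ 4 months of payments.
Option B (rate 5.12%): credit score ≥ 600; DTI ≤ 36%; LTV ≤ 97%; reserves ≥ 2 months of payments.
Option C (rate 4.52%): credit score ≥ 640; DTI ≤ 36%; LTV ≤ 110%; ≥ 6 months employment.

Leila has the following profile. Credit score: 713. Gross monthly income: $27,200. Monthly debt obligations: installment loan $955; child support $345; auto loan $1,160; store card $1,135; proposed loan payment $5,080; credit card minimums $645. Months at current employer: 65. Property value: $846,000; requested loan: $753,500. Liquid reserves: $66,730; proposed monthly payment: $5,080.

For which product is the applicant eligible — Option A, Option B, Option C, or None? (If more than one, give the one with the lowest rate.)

Total debts = (955 + 345 + 1,160 + 1,135 + 5,080 + 645) = 9,320; DTI = 9,320/27,200 = 34.3%.
LTV = 753,500/846,000 = 89.1%.
Reserves = 66,730/5,080 = 13.1 months.
Option A: score 713 < 720; DTI 34.3% ≤ 36%; LTV 89.1% > 85%; employment 65 ≥ 6 mo; reserves 13.1 ≥ 4 mo → does not qualify.
Option B: score 713 ≥ 600; DTI 34.3% ≤ 36%; LTV 89.1% ≤ 97%; reserves 13.1 ≥ 2 mo → qualifies.
Option C: score 713 ≥ 640; DTI 34.3% ≤ 36%; LTV 89.1% ≤ 110%; employment 65 ≥ 6 mo → qualifies.
Qualifying: Option B, Option C. Lowest rate is 4.52% → Option C.

Option C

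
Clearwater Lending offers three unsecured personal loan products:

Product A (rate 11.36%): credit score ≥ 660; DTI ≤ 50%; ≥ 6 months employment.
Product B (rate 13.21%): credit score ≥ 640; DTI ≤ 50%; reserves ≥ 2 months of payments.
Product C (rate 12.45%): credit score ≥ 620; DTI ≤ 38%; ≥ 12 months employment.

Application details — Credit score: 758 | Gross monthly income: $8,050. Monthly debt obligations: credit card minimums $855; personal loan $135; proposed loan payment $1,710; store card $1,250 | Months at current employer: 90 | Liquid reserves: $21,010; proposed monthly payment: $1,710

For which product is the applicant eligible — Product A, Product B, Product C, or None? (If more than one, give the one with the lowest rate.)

Product A

Total debts = (855 + 135 + 1,710 + 1,250) = 3,950; DTI = 3,950/8,050 = 49.1%.
Reserves = 21,010/1,710 = 12.3 months.
Product A: score 758 ≥ 660; DTI 49.1% ≤ 50%; employment 90 ≥ 6 mo → qualifies.
Product B: score 758 ≥ 640; DTI 49.1% ≤ 50%; reserves 12.3 ≥ 2 mo → qualifies.
Product C: score 758 ≥ 620; DTI 49.1% > 38%; employment 90 ≥ 12 mo → does not qualify.
Qualifying: Product A, Product B. Lowest rate is 11.36% → Product A.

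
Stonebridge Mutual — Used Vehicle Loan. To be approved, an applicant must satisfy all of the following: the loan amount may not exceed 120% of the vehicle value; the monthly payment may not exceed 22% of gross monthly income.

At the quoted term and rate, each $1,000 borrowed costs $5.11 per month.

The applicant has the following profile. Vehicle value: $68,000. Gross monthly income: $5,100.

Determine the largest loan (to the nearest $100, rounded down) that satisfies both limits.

Payment cap: 22% × $5,100 = $1,122/month.
At $5.11 per $1,000, that supports 1,122/5.11 × 1,000 ≈ $219,569 → $219,500.
LTV cap: 120% × $68,000 = $81,600 → $81,600.
Binding constraint: loan-to-value.

$81,600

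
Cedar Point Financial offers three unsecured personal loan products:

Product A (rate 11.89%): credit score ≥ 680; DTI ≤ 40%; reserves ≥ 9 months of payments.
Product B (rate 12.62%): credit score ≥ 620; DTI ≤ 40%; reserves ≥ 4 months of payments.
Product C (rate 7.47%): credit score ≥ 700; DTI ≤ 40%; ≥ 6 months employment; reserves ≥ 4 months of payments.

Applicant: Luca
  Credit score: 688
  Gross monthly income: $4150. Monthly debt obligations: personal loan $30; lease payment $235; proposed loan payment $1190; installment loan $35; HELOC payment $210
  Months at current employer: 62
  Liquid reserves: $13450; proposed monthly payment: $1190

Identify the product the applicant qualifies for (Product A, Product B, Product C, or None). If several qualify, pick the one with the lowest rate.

Total debts = (30 + 235 + 1,190 + 35 + 210) = 1,700; DTI = 1,700/4,150 = 41%.
Reserves = 13,450/1,190 = 11.3 months.
Product A: score 688 ≥ 680; DTI 41% > 40%; reserves 11.3 ≥ 9 mo → does not qualify.
Product B: score 688 ≥ 620; DTI 41% > 40%; reserves 11.3 ≥ 4 mo → does not qualify.
Product C: score 688 < 700; DTI 41% > 40%; employment 62 ≥ 6 mo; reserves 11.3 ≥ 4 mo → does not qualify.

None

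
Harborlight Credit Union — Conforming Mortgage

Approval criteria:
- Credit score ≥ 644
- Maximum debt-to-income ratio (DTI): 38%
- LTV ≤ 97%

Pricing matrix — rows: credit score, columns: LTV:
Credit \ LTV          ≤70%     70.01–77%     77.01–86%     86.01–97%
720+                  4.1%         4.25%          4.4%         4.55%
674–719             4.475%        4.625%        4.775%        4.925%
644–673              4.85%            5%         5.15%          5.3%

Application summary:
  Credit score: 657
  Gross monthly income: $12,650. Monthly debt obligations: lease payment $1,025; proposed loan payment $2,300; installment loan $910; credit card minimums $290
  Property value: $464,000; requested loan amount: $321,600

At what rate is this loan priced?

4.85%

Credit score 657 ≥ 644; Total monthly debts = (1,025 + 2,300 + 910 + 290) = 4,525. DTI: 4,525 ÷ 12,650 = 35.8%, within the 38% cap
LTV = 321,600/464,000 = 69.3% ≤ 97%
Row: 657 falls in 644–673. Column: 69.3% falls in ≤70%. Rate = 4.85%.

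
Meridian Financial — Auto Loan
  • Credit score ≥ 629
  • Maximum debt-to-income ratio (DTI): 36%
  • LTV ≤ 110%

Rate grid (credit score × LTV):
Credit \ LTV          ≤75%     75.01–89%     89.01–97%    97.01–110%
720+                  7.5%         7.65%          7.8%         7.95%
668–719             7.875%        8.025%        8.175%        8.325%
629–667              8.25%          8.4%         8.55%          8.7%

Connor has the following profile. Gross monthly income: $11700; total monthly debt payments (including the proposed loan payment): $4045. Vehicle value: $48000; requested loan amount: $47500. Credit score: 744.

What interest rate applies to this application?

Credit score 744 ≥ 629; DTI: 4,045 ÷ 11,700 = 34.6%, within the 36% cap
LTV = 47,500/48,000 = 99% ≤ 110%
Credit 744 → row 720+; LTV 99% → column 97.01–110%. Grid cell → 7.95%.

7.95%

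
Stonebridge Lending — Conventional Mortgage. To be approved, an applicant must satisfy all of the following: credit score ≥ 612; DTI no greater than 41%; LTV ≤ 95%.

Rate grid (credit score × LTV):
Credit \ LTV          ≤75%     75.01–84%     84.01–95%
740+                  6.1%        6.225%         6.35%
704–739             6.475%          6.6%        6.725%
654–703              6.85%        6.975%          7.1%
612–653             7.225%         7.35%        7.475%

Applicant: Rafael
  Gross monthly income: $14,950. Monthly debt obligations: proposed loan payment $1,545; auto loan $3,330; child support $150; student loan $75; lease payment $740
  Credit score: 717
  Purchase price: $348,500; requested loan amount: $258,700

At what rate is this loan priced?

6.475%

Credit score 717 ≥ 612; Total monthly debts = (1,545 + 3,330 + 150 + 75 + 740) = 5,840. DTI: 5,840 ÷ 14,950 = 39.1%, within the 41% cap
Loan-to-value = 258,700/348,500 = 74.2% — pass (95% max)
Row: 717 falls in 704–739. Column: 74.2% falls in ≤75%. Rate = 6.475%.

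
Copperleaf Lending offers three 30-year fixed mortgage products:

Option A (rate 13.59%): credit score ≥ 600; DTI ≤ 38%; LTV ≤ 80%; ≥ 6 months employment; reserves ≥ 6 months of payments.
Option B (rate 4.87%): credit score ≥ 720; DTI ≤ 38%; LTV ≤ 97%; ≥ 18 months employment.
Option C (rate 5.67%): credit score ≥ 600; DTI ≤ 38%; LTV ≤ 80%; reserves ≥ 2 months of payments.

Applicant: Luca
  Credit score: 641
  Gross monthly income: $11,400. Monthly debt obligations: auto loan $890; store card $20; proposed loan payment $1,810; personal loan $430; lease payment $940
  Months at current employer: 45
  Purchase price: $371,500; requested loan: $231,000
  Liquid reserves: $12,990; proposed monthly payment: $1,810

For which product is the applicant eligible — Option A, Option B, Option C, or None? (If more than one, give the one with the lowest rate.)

Option C

Total debts = (890 + 20 + 1,810 + 430 + 940) = 4,090; DTI = 4,090/11,400 = 35.9%.
LTV = 231,000/371,500 = 62.2%.
Reserves = 12,990/1,810 = 7.2 months.
Option A: score 641 ≥ 600; DTI 35.9% ≤ 38%; LTV 62.2% ≤ 80%; employment 45 ≥ 6 mo; reserves 7.2 ≥ 6 mo → qualifies.
Option B: score 641 < 720; DTI 35.9% ≤ 38%; LTV 62.2% ≤ 97%; employment 45 ≥ 18 mo → does not qualify.
Option C: score 641 ≥ 600; DTI 35.9% ≤ 38%; LTV 62.2% ≤ 80%; reserves 7.2 ≥ 2 mo → qualifies.
Qualifying: Option A, Option C. Lowest rate is 5.67% → Option C.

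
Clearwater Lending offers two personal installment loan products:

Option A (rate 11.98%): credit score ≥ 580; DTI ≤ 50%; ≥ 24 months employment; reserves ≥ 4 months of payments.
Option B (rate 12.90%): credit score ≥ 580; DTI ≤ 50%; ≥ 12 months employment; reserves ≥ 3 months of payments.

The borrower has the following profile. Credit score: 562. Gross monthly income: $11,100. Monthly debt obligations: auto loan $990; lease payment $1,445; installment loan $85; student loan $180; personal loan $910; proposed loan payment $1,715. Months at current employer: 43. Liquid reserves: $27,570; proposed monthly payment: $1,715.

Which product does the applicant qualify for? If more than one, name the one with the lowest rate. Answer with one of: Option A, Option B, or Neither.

Total debts = (990 + 1,445 + 85 + 180 + 910 + 1,715) = 5,325; DTI = 5,325/11,100 = 48%.
Reserves = 27,570/1,715 = 16.1 months.
Option A: score 562 < 580; DTI 48% ≤ 50%; employment 43 ≥ 24 mo; reserves 16.1 ≥ 4 mo → does not qualify.
Option B: score 562 < 580; DTI 48% ≤ 50%; employment 43 ≥ 12 mo; reserves 16.1 ≥ 3 mo → does not qualify.

Neither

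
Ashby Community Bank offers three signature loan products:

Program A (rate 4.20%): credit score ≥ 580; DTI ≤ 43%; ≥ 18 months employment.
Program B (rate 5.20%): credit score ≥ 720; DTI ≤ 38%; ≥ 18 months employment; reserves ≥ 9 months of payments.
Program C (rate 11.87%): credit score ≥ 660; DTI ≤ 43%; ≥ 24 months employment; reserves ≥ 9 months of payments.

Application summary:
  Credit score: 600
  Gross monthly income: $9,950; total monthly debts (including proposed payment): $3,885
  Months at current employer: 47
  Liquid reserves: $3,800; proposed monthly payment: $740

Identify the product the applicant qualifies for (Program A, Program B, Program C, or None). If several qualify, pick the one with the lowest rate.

Program A

DTI = 3,885/9,950 = 39%.
Reserves = 3,800/740 = 5.1 months.
Program A: score 600 ≥ 580; DTI 39% ≤ 43%; employment 47 ≥ 18 mo → qualifies.
Program B: score 600 < 720; DTI 39% > 38%; employment 47 ≥ 18 mo; reserves 5.1 < 9 mo → does not qualify.
Program C: score 600 < 660; DTI 39% ≤ 43%; employment 47 ≥ 24 mo; reserves 5.1 < 9 mo → does not qualify.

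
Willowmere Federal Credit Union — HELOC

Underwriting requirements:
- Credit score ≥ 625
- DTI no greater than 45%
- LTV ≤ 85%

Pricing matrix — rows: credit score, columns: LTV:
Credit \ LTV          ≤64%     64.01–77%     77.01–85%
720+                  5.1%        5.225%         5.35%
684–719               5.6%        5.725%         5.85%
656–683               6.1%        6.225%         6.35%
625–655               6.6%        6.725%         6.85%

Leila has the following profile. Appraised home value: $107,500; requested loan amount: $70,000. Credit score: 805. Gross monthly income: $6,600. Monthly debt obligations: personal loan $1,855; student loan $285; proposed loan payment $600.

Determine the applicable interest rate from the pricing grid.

Credit score 805 ≥ 625; Total monthly debts = (1,855 + 285 + 600) = 2,740. DTI: 2,740 ÷ 6,600 = 41.5%, within the 45% cap
LTV = 70,000/107,500 = 65.1% ≤ 85%
Credit 805 → row 720+; LTV 65.1% → column 64.01–77%. Grid cell → 5.225%.

5.225%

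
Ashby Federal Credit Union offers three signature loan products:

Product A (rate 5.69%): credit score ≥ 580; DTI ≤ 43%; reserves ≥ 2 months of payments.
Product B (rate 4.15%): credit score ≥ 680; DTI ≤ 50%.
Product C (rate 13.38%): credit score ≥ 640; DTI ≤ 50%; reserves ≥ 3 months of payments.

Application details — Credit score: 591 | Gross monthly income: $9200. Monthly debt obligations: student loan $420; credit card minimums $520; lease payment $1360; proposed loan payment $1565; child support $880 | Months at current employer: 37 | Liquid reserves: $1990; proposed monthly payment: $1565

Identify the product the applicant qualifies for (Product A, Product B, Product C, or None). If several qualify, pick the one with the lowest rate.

None

Total debts = (420 + 520 + 1,360 + 1,565 + 880) = 4,745; DTI = 4,745/9,200 = 51.6%.
Reserves = 1,990/1,565 = 1.3 months.
Product A: score 591 ≥ 580; DTI 51.6% > 43%; reserves 1.3 < 2 mo → does not qualify.
Product B: score 591 < 680; DTI 51.6% > 50% → does not qualify.
Product C: score 591 < 640; DTI 51.6% > 50%; reserves 1.3 < 3 mo → does not qualify.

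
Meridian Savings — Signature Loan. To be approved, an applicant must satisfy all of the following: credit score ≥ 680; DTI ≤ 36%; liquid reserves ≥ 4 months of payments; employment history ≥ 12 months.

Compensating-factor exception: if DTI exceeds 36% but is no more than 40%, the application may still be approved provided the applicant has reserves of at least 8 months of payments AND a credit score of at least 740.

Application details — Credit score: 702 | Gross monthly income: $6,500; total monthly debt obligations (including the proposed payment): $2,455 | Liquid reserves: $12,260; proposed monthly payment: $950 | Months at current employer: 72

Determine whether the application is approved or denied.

Credit score 702 ≥ 680 (meets base)
DTI: 2,455 ÷ 6,500 = 37.8%, over the 36% base limit.
Reserves: 12,260 ÷ 950 = 12.9 months (meets 4-month minimum)
Employment 72 ≥ 12 months
DTI 37.8% is within the 36%–40% exception band; checking compensating factors.
Reserves 12.9 ≥ 8 months; credit score 702 < 740.
Override conditions not both satisfied; exception does not apply.

Denied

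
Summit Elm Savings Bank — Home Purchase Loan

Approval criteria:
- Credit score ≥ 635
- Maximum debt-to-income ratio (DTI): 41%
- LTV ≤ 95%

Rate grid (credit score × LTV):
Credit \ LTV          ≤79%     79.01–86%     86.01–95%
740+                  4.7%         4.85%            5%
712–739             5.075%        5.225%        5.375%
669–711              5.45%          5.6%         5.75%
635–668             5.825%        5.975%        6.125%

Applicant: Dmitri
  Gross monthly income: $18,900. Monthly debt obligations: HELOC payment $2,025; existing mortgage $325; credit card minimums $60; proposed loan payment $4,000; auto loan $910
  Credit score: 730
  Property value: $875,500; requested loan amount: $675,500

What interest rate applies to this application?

Credit score 730 ≥ 635; Total monthly debts = (2,025 + 325 + 60 + 4,000 + 910) = 7,320. Debt-to-income = 7,320/18,900 = 38.7% — meets 41% limit
LTV: 675,500 ÷ 875,500 = 77.2%, within 95% cap
Credit 730 → row 712–739; LTV 77.2% → column ≤79%. Grid cell → 5.075%.

5.075%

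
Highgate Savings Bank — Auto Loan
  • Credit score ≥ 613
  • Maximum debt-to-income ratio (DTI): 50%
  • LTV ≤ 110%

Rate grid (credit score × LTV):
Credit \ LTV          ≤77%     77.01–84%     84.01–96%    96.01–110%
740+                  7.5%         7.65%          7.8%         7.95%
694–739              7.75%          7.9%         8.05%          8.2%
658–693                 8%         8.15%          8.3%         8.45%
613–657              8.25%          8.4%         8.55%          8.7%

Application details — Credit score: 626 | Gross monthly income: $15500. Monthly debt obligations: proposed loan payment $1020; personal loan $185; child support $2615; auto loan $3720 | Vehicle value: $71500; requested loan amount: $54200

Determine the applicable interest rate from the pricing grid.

Credit score 626 ≥ 613; Total monthly debts = (1,020 + 185 + 2,615 + 3,720) = 7,540. Debt-to-income = 7,540/15,500 = 48.6% — meets 50% limit
LTV = 54,200/71,500 = 75.8% ≤ 110%
Credit 626 → row 613–657; LTV 75.8% → column ≤77%. Grid cell → 8.25%.

8.25%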